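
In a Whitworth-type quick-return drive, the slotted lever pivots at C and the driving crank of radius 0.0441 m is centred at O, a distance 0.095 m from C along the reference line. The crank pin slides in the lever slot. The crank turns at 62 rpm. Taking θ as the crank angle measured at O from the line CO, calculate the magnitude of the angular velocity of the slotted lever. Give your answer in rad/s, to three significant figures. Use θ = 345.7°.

2.04

ω = 6.493 rad/s (from 62 rpm).
Crank pin A relative to C: A = (d + r cosθ, r sinθ); lever angle φ = atan2(r sinθ, d + r cosθ).
Differentiating tanφ: φ̇ = rω(d cosθ + r)/(d² + r² + 2dr cosθ).
d² + r² + 2dr cosθ = |CA|² = 0.0190892 m²;  d cosθ + r = +0.13616 m.
|ω_lever| = |0.0441·6.493·+0.13616| / 0.0190892 = 2.0423 rad/s.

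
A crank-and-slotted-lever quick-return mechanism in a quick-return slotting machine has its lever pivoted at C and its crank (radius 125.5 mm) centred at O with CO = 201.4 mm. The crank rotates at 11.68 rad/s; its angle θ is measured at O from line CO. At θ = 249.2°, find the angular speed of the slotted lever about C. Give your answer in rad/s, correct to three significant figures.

2.06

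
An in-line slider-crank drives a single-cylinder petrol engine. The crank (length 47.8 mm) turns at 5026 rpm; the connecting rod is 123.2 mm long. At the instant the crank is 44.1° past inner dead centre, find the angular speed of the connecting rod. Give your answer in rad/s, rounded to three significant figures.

152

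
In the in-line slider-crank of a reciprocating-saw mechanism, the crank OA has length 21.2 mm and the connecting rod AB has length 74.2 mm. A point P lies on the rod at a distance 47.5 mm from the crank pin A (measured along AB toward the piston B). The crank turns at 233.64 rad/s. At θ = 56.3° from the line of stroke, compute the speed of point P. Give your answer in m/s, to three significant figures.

4.66

ω = 233.6 rad/s.  Crank-pin speed |V_A| = rω = 4.9532 m/s, perpendicular to OA.
Rod angle: sinφ = −(r/L) sinθ ⇒ φ = -13.751°; ω_rod = −rω cosθ/√(L²−r²sin²θ) = -38.131 rad/s.
V_P = V_A + ω_rod × AP, with AP = 0.0475 m along the rod.
Components: V_Px = −rω sinθ − a·ω_rod·sinφ = -4.5513 m/s;  V_Py = rω cosθ + a·ω_rod·cosφ = +0.98892 m/s.
|V_P| = √(V_Px² + V_Py²) = 4.6575 m/s.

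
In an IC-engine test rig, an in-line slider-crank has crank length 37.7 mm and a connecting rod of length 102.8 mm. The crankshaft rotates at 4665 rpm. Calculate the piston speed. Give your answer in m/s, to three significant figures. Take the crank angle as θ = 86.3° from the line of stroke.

ω = 2π·4665/60 = 488.5 rad/s
For an in-line slider-crank, x = r cosθ + √(L² − r² sin²θ), so v = −rω sinθ·[1 + r cosθ/√(L² − r² sin²θ)].
With r = 0.0377 m, L = 0.1028 m, θ = 86.3°: √(L² − r² sin²θ) = 0.095669 m.
v = −0.0377·488.5·0.99792·[1 + 0.0377·0.06453/0.095669] = -18.846 m/s.
|v| = 18.846 m/s.

18.8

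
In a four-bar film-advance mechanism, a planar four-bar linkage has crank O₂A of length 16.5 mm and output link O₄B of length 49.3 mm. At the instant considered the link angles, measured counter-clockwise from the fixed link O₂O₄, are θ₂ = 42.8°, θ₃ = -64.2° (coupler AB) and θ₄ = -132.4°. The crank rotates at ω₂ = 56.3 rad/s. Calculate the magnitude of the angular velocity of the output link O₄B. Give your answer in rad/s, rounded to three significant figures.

19.4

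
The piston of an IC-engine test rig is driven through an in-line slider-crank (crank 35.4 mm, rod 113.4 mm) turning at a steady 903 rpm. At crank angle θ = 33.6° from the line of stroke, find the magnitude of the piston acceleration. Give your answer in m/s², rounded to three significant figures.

305

ω = 2π·903/60 = 94.56 rad/s
x(θ) = r cosθ + √(L² − r² sin²θ); with ω constant, a = ω²·d²x/dθ².
d²x/dθ² = −r cosθ − r²(cos2θ)/√u − r⁴ sin²2θ/(4u^{3/2}),  u = L² − r² sin²θ = 0.0124758 m².
Substituting r = 0.0354 m, L = 0.1134 m, θ = 33.6°: d²x/dθ² = -0.034073 m.
a = ω²·d²x/dθ² = (94.56)²·(-0.034073) = -304.68 m/s²;  |a| = 304.68 m/s².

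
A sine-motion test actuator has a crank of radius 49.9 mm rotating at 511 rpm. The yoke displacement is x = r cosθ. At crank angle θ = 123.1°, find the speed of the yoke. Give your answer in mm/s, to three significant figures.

ω = 53.51 rad/s (from 511 rpm).
x = r cosθ ⇒ ẋ = −rω sinθ.
|v| = rω|sinθ| = 0.0499·53.51·|sin 123.1°| = 2.2369 m/s = 2236.9 mm/s.

2240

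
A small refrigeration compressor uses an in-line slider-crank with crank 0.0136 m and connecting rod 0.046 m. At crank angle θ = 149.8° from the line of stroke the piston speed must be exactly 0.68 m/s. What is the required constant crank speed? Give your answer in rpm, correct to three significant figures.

1280

For an in-line slider-crank, |v_piston| = rω|sinθ|·[1 + r cosθ/√(L² − r² sin²θ)].
With r = 0.0136 m, L = 0.046 m, θ = 149.8°: the bracketed kinematic factor |dx/dθ| = 0.0050734 m.
ω = v/|dx/dθ| = 0.68/0.0050734 = 134.03 rad/s.
N = 60ω/(2π) = 1279.9 rpm.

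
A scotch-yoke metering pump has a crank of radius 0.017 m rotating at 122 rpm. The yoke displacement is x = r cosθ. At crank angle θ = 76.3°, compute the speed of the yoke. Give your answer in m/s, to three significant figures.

0.211

ω = 12.78 rad/s (from 122 rpm).
x = r cosθ ⇒ ẋ = −rω sinθ.
|v| = rω|sinθ| = 0.017·12.78·|sin 76.3°| = 0.21101 m/s.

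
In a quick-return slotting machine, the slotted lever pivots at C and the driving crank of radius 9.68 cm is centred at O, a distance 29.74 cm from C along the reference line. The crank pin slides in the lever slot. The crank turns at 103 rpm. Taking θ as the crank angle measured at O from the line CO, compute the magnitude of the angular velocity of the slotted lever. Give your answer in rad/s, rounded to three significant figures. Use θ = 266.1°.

ω = 10.79 rad/s (from 103 rpm).
Crank pin A relative to C: A = (d + r cosθ, r sinθ); lever angle φ = atan2(r sinθ, d + r cosθ).
Differentiating tanφ: φ̇ = rω(d cosθ + r)/(d² + r² + 2dr cosθ).
d² + r² + 2dr cosθ = |CA|² = 0.0939009 m²;  d cosθ + r = +0.076572 m.
|ω_lever| = |0.0968·10.79·+0.076572| / 0.0939009 = 0.85142 rad/s.

0.851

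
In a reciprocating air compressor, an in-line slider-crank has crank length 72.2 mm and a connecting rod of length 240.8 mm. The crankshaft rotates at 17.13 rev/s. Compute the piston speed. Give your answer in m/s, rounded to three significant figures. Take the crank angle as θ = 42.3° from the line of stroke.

ω = 2π·17.1 = 107.6 rad/s
For an in-line slider-crank, x = r cosθ + √(L² − r² sin²θ), so v = −rω sinθ·[1 + r cosθ/√(L² − r² sin²θ)].
With r = 0.0722 m, L = 0.2408 m, θ = 42.3°: √(L² − r² sin²θ) = 0.23585 m.
v = −0.0722·107.6·0.67301·[1 + 0.0722·0.73963/0.23585] = -6.4141 m/s.
|v| = 6.4141 m/s.

6.41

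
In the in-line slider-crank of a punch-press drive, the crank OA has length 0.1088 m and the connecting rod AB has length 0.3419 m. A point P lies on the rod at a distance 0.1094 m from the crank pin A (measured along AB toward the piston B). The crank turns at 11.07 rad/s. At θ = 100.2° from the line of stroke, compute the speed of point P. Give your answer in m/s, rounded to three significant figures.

ω = 11.07 rad/s.  Crank-pin speed |V_A| = rω = 1.2044 m/s, perpendicular to OA.
Rod angle: sinφ = −(r/L) sinθ ⇒ φ = -18.252°; ω_rod = −rω cosθ/√(L²−r²sin²θ) = +0.65687 rad/s.
V_P = V_A + ω_rod × AP, with AP = 0.1094 m along the rod.
Components: V_Px = −rω sinθ − a·ω_rod·sinφ = -1.1629 m/s;  V_Py = rω cosθ + a·ω_rod·cosφ = -0.14504 m/s.
|V_P| = √(V_Px² + V_Py²) = 1.1719 m/s.

1.17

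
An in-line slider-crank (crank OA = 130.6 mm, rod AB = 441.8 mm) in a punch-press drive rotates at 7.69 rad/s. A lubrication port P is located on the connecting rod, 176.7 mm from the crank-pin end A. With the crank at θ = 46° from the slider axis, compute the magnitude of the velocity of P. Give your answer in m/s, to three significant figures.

ω = 7.69 rad/s.  Crank-pin speed |V_A| = rω = 1.0043 m/s, perpendicular to OA.
Rod angle: sinφ = −(r/L) sinθ ⇒ φ = -12.277°; ω_rod = −rω cosθ/√(L²−r²sin²θ) = -1.6161 rad/s.
V_P = V_A + ω_rod × AP, with AP = 0.1767 m along the rod.
Components: V_Px = −rω sinθ − a·ω_rod·sinφ = -0.78317 m/s;  V_Py = rω cosθ + a·ω_rod·cosφ = +0.41862 m/s.
|V_P| = √(V_Px² + V_Py²) = 0.88803 m/s.

0.888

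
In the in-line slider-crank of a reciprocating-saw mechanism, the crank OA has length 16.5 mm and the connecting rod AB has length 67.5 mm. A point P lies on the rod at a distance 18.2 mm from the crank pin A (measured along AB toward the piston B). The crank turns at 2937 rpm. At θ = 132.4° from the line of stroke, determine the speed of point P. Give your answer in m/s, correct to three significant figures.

4.36

ω = 307.6 rad/s.  Crank-pin speed |V_A| = rω = 5.0748 m/s, perpendicular to OA.
Rod angle: sinφ = −(r/L) sinθ ⇒ φ = -10.400°; ω_rod = −rω cosθ/√(L²−r²sin²θ) = +51.542 rad/s.
V_P = V_A + ω_rod × AP, with AP = 0.0182 m along the rod.
Components: V_Px = −rω sinθ − a·ω_rod·sinφ = -3.5782 m/s;  V_Py = rω cosθ + a·ω_rod·cosφ = -2.4993 m/s.
|V_P| = √(V_Px² + V_Py²) = 4.3646 m/s.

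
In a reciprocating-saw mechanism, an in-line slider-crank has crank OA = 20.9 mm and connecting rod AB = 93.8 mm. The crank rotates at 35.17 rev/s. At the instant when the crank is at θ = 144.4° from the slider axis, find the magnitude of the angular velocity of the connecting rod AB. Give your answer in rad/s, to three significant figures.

ω = 221 rad/s (converted from 35.17 rev/s).
The rod makes angle φ with the slider axis where L sinφ = r sinθ; differentiating, L cosφ·φ̇ = r ω cosθ.
L cosφ = √(L² − r² sin²θ) = 0.093008 m.
|ω_rod| = r ω |cosθ| / √(L² − r² sin²θ) = 0.0209·221·0.81310/0.093008 = 40.376 rad/s.

40.4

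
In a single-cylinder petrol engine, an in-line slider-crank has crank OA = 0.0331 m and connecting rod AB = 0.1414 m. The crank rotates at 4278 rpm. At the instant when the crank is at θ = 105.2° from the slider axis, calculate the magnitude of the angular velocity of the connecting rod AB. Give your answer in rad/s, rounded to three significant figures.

28.2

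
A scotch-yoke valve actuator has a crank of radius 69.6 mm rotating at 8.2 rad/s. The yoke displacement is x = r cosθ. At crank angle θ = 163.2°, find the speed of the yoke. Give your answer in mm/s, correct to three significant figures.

ω = 8.2 rad/s
x = r cosθ ⇒ ẋ = −rω sinθ.
|v| = rω|sinθ| = 0.0696·8.2·|sin 163.2°| = 0.16496 m/s = 164.96 mm/s.

165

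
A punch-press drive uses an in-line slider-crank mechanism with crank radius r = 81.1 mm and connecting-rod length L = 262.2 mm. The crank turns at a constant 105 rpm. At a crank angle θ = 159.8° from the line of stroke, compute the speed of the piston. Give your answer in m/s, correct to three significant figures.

0.218

ω = 2π·105/60 = 11 rad/s
For an in-line slider-crank, x = r cosθ + √(L² − r² sin²θ), so v = −rω sinθ·[1 + r cosθ/√(L² − r² sin²θ)].
With r = 0.0811 m, L = 0.2622 m, θ = 159.8°: √(L² − r² sin²θ) = 0.2607 m.
v = −0.0811·11·0.34530·[1 + 0.0811·-0.93849/0.2607] = -0.21802 m/s.
|v| = 0.21802 m/s.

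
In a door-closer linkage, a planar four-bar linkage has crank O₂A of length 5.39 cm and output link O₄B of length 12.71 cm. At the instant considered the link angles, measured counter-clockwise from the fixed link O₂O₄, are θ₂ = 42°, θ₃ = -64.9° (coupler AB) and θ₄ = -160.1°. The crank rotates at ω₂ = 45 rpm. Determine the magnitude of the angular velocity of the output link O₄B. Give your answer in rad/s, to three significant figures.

1.92

ω₂ = 4.712 rad/s (from 45 rpm).
Differentiating the loop-closure r₂e^{iθ₂}+r₃e^{iθ₃}=r₁+r₄e^{iθ₄} gives r₂ω₂e^{iθ₂}+r₃ω₃e^{iθ₃}=r₄ω₄e^{iθ₄}.
Eliminating the other unknown: ω₄ = r₂ω₂ sin(θ₂−θ₃) / [r₄ sin(θ₄−θ₃)].
Numerator sine = +0.95681; denominator sine = -0.99588.
Result = 0.0539·4.712·(+0.95681) / (0.1271·(-0.99588)) = -1.92 rad/s; magnitude 1.92 rad/s.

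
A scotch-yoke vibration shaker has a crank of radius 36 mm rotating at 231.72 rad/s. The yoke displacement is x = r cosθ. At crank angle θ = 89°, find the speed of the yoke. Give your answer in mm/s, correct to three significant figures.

8340

ω = 231.7 rad/s
x = r cosθ ⇒ ẋ = −rω sinθ.
|v| = rω|sinθ| = 0.036·231.7·|sin 89°| = 8.3406 m/s = 8340.6 mm/s.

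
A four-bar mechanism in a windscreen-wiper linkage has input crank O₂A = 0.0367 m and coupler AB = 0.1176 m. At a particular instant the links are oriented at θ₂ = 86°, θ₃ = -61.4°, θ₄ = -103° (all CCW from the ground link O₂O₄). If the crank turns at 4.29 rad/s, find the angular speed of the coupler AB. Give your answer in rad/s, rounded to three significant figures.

0.315

ω₂ = 4.29 rad/s
Differentiating the loop-closure r₂e^{iθ₂}+r₃e^{iθ₃}=r₁+r₄e^{iθ₄} gives r₂ω₂e^{iθ₂}+r₃ω₃e^{iθ₃}=r₄ω₄e^{iθ₄}.
Eliminating the other unknown: ω₃ = r₂ω₂ sin(θ₄−θ₂) / [r₃ sin(θ₃−θ₄)].
Numerator sine = +0.15643; denominator sine = +0.66393.
Result = 0.0367·4.29·(+0.15643) / (0.1176·(+0.66393)) = +0.31545 rad/s; magnitude 0.31545 rad/s.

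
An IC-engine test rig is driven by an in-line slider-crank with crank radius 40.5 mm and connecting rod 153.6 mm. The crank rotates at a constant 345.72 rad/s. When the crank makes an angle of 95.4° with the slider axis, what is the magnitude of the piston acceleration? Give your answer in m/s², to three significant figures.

ω = 345.7 rad/s
x(θ) = r cosθ + √(L² − r² sin²θ); with ω constant, a = ω²·d²x/dθ².
d²x/dθ² = −r cosθ − r²(cos2θ)/√u − r⁴ sin²2θ/(4u^{3/2}),  u = L² − r² sin²θ = 0.0219672 m².
Substituting r = 0.0405 m, L = 0.1536 m, θ = 95.4°: d²x/dθ² = +0.014675 m.
a = ω²·d²x/dθ² = (345.7)²·(+0.014675) = +1754 m/s²;  |a| = 1754 m/s².

1750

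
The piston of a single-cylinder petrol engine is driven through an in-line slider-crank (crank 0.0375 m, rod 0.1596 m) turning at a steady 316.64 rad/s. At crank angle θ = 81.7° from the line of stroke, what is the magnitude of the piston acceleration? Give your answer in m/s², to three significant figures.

327

ω = 316.6 rad/s
x(θ) = r cosθ + √(L² − r² sin²θ); with ω constant, a = ω²·d²x/dθ².
d²x/dθ² = −r cosθ − r²(cos2θ)/√u − r⁴ sin²2θ/(4u^{3/2}),  u = L² − r² sin²θ = 0.0240952 m².
Substituting r = 0.0375 m, L = 0.1596 m, θ = 81.7°: d²x/dθ² = +0.0032576 m.
a = ω²·d²x/dθ² = (316.6)²·(+0.0032576) = +326.61 m/s²;  |a| = 326.61 m/s².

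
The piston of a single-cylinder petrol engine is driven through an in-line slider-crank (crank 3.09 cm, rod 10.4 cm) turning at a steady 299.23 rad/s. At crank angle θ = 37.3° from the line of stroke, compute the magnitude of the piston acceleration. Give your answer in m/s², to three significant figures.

2440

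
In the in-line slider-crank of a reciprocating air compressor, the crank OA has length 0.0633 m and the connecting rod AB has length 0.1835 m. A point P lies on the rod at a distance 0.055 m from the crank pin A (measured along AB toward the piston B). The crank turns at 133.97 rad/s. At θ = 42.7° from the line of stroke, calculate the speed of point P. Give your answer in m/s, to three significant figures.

ω = 134 rad/s.  Crank-pin speed |V_A| = rω = 8.4803 m/s, perpendicular to OA.
Rod angle: sinφ = −(r/L) sinθ ⇒ φ = -13.529°; ω_rod = −rω cosθ/√(L²−r²sin²θ) = -34.933 rad/s.
V_P = V_A + ω_rod × AP, with AP = 0.055 m along the rod.
Components: V_Px = −rω sinθ − a·ω_rod·sinφ = -6.2005 m/s;  V_Py = rω cosθ + a·ω_rod·cosφ = +4.3643 m/s.
|V_P| = √(V_Px² + V_Py²) = 7.5824 m/s.

7.58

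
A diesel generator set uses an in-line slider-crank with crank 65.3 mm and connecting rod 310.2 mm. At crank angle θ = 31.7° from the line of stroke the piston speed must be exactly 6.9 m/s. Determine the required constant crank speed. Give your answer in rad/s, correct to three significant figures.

For an in-line slider-crank, |v_piston| = rω|sinθ|·[1 + r cosθ/√(L² − r² sin²θ)].
With r = 0.0653 m, L = 0.3102 m, θ = 31.7°: the bracketed kinematic factor |dx/dθ| = 0.040497 m.
ω = v/|dx/dθ| = 6.9/0.040497 = 170.38 rad/s.

170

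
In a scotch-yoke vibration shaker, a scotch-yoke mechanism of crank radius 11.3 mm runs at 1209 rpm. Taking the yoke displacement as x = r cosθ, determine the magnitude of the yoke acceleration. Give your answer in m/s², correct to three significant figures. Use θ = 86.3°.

ω = 126.6 rad/s (from 1209 rpm).
x = r cosθ ⇒ ẍ = −rω² cosθ (ω constant).
|a| = rω²|cosθ| = 0.0113·(126.6)²·|cos 86.3°| = 11.689 m/s².

11.7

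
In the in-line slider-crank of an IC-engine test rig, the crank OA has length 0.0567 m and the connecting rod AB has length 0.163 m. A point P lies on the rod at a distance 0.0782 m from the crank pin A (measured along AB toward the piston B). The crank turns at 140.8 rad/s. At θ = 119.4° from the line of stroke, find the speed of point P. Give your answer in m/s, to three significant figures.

ω = 140.8 rad/s.  Crank-pin speed |V_A| = rω = 7.9834 m/s, perpendicular to OA.
Rod angle: sinφ = −(r/L) sinθ ⇒ φ = -17.641°; ω_rod = −rω cosθ/√(L²−r²sin²θ) = +25.23 rad/s.
V_P = V_A + ω_rod × AP, with AP = 0.0782 m along the rod.
Components: V_Px = −rω sinθ − a·ω_rod·sinφ = -6.3573 m/s;  V_Py = rω cosθ + a·ω_rod·cosφ = -2.0389 m/s.
|V_P| = √(V_Px² + V_Py²) = 6.6762 m/s.

6.68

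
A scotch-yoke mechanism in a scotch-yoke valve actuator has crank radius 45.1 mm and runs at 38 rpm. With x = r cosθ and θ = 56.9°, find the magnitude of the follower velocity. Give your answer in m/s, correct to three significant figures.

0.150

ω = 3.979 rad/s (from 38 rpm).
x = r cosθ ⇒ ẋ = −rω sinθ.
|v| = rω|sinθ| = 0.0451·3.979·|sin 56.9°| = 0.15034 m/s.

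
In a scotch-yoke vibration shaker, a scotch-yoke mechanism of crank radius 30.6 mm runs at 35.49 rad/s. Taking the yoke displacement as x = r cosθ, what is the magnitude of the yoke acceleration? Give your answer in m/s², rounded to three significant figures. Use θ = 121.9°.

20.4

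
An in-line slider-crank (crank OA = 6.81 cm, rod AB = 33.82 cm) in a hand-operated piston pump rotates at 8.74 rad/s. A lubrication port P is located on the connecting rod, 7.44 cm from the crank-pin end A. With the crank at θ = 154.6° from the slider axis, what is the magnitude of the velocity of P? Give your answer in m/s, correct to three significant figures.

ω = 8.74 rad/s.  Crank-pin speed |V_A| = rω = 0.59519 m/s, perpendicular to OA.
Rod angle: sinφ = −(r/L) sinθ ⇒ φ = -4.955°; ω_rod = −rω cosθ/√(L²−r²sin²θ) = +1.5957 rad/s.
V_P = V_A + ω_rod × AP, with AP = 0.0744 m along the rod.
Components: V_Px = −rω sinθ − a·ω_rod·sinφ = -0.24505 m/s;  V_Py = rω cosθ + a·ω_rod·cosφ = -0.41938 m/s.
|V_P| = √(V_Px² + V_Py²) = 0.48572 m/s.

0.486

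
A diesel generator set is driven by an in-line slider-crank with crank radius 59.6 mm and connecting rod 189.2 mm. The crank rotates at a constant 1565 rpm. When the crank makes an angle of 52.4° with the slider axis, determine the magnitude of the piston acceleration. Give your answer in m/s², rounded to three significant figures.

ω = 2π·1565/60 = 163.9 rad/s
x(θ) = r cosθ + √(L² − r² sin²θ); with ω constant, a = ω²·d²x/dθ².
d²x/dθ² = −r cosθ − r²(cos2θ)/√u − r⁴ sin²2θ/(4u^{3/2}),  u = L² − r² sin²θ = 0.0335669 m².
Substituting r = 0.0596 m, L = 0.1892 m, θ = 52.4°: d²x/dθ² = -0.031891 m.
a = ω²·d²x/dθ² = (163.9)²·(-0.031891) = -856.57 m/s²;  |a| = 856.57 m/s².

857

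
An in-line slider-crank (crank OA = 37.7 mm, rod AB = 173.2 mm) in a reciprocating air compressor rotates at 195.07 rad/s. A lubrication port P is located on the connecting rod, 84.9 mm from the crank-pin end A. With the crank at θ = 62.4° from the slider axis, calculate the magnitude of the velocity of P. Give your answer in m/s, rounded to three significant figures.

7.06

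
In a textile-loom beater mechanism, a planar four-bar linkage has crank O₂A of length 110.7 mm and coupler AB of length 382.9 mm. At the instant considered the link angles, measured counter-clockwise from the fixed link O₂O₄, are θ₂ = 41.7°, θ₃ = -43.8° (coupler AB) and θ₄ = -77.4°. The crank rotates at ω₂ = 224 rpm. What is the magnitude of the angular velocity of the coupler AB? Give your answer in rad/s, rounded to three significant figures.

10.7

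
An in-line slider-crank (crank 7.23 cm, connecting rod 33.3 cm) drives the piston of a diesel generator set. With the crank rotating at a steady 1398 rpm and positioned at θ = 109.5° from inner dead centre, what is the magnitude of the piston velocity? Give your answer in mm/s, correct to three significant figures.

ω = 2π·1398/60 = 146.4 rad/s
For an in-line slider-crank, x = r cosθ + √(L² − r² sin²θ), so v = −rω sinθ·[1 + r cosθ/√(L² − r² sin²θ)].
With r = 0.0723 m, L = 0.333 m, θ = 109.5°: √(L² − r² sin²θ) = 0.32595 m.
v = −0.0723·146.4·0.94264·[1 + 0.0723·-0.33381/0.32595] = -9.2387 m/s.
|v| = 9.2387 m/s = 9238.7 mm/s.

9240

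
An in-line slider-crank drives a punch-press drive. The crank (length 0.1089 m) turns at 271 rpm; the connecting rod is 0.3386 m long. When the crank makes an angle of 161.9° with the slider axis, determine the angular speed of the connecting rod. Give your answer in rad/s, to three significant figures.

8.72

ω = 28.38 rad/s (converted from 271 rpm).
The rod makes angle φ with the slider axis where L sinφ = r sinθ; differentiating, L cosφ·φ̇ = r ω cosθ.
L cosφ = √(L² − r² sin²θ) = 0.33691 m.
|ω_rod| = r ω |cosθ| / √(L² − r² sin²θ) = 0.1089·28.38·0.95052/0.33691 = 8.7192 rad/s.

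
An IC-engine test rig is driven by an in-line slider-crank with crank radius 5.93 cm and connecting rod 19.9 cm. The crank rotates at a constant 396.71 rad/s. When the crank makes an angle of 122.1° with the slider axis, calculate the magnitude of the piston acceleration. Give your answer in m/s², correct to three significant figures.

6150

ω = 396.7 rad/s
x(θ) = r cosθ + √(L² − r² sin²θ); with ω constant, a = ω²·d²x/dθ².
d²x/dθ² = −r cosθ − r²(cos2θ)/√u − r⁴ sin²2θ/(4u^{3/2}),  u = L² − r² sin²θ = 0.0370775 m².
Substituting r = 0.0593 m, L = 0.199 m, θ = 122.1°: d²x/dθ² = +0.039109 m.
a = ω²·d²x/dθ² = (396.7)²·(+0.039109) = +6155 m/s²;  |a| = 6155 m/s².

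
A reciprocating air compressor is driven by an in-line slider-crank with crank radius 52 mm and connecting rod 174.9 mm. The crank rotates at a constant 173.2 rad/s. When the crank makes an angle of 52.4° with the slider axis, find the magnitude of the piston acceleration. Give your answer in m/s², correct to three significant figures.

ω = 173.2 rad/s
x(θ) = r cosθ + √(L² − r² sin²θ); with ω constant, a = ω²·d²x/dθ².
d²x/dθ² = −r cosθ − r²(cos2θ)/√u − r⁴ sin²2θ/(4u^{3/2}),  u = L² − r² sin²θ = 0.0288926 m².
Substituting r = 0.052 m, L = 0.1749 m, θ = 52.4°: d²x/dθ² = -0.028012 m.
a = ω²·d²x/dθ² = (173.2)²·(-0.028012) = -840.31 m/s²;  |a| = 840.31 m/s².

840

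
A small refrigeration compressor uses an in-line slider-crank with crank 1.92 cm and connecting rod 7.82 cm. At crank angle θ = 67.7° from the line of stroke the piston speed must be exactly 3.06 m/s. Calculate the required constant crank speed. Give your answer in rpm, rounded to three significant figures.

For an in-line slider-crank, |v_piston| = rω|sinθ|·[1 + r cosθ/√(L² − r² sin²θ)].
With r = 0.0192 m, L = 0.0782 m, θ = 67.7°: the bracketed kinematic factor |dx/dθ| = 0.019463 m.
ω = v/|dx/dθ| = 3.06/0.019463 = 157.22 rad/s.
N = 60ω/(2π) = 1501.3 rpm.

1500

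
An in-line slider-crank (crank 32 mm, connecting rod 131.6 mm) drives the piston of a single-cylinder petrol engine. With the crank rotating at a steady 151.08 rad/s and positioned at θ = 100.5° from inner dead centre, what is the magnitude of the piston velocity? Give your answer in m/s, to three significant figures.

4.54

ω = 151.1 rad/s
For an in-line slider-crank, x = r cosθ + √(L² − r² sin²θ), so v = −rω sinθ·[1 + r cosθ/√(L² − r² sin²θ)].
With r = 0.032 m, L = 0.1316 m, θ = 100.5°: √(L² − r² sin²θ) = 0.12778 m.
v = −0.032·151.1·0.98325·[1 + 0.032·-0.18224/0.12778] = -4.5367 m/s.
|v| = 4.5367 m/s.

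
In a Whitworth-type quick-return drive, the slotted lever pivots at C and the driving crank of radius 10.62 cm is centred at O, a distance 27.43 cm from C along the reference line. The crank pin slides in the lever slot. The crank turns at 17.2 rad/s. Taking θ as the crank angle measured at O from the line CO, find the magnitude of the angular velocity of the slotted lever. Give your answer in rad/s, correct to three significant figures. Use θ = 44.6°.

4.30

ω = 17.2 rad/s
Crank pin A relative to C: A = (d + r cosθ, r sinθ); lever angle φ = atan2(r sinθ, d + r cosθ).
Differentiating tanφ: φ̇ = rω(d cosθ + r)/(d² + r² + 2dr cosθ).
d² + r² + 2dr cosθ = |CA|² = 0.128003 m²;  d cosθ + r = +0.30151 m.
|ω_lever| = |0.1062·17.2·+0.30151| / 0.128003 = 4.3026 rad/s.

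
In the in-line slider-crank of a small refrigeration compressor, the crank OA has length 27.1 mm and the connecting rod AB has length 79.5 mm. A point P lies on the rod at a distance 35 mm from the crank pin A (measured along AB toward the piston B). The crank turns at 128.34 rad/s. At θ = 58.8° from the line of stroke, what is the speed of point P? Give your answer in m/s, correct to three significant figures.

3.37

ω = 128.3 rad/s.  Crank-pin speed |V_A| = rω = 3.478 m/s, perpendicular to OA.
Rod angle: sinφ = −(r/L) sinθ ⇒ φ = -16.952°; ω_rod = −rω cosθ/√(L²−r²sin²θ) = -23.692 rad/s.
V_P = V_A + ω_rod × AP, with AP = 0.035 m along the rod.
Components: V_Px = −rω sinθ − a·ω_rod·sinφ = -3.2168 m/s;  V_Py = rω cosθ + a·ω_rod·cosφ = +1.0085 m/s.
|V_P| = √(V_Px² + V_Py²) = 3.3711 m/s.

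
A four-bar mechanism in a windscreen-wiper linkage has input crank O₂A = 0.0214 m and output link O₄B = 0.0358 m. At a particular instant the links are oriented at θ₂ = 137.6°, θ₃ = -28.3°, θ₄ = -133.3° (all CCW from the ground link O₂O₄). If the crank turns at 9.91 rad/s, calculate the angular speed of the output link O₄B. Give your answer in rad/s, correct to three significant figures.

ω₂ = 9.91 rad/s
Differentiating the loop-closure r₂e^{iθ₂}+r₃e^{iθ₃}=r₁+r₄e^{iθ₄} gives r₂ω₂e^{iθ₂}+r₃ω₃e^{iθ₃}=r₄ω₄e^{iθ₄}.
Eliminating the other unknown: ω₄ = r₂ω₂ sin(θ₂−θ₃) / [r₄ sin(θ₄−θ₃)].
Numerator sine = +0.24362; denominator sine = -0.96593.
Result = 0.0214·9.91·(+0.24362) / (0.0358·(-0.96593)) = -1.494 rad/s; magnitude 1.494 rad/s.

1.49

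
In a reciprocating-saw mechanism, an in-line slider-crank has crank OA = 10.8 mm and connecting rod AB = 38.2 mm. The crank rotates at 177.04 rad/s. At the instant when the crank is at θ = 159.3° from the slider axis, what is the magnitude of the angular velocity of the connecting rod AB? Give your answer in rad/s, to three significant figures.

ω = 177 rad/s
The rod makes angle φ with the slider axis where L sinφ = r sinθ; differentiating, L cosφ·φ̇ = r ω cosθ.
L cosφ = √(L² − r² sin²θ) = 0.038009 m.
|ω_rod| = r ω |cosθ| / √(L² − r² sin²θ) = 0.0108·177·0.93544/0.038009 = 47.058 rad/s.

47.1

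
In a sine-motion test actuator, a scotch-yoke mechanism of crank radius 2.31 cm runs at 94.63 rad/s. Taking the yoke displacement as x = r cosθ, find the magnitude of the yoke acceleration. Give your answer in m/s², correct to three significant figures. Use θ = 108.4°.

65.3

ω = 94.63 rad/s
x = r cosθ ⇒ ẍ = −rω² cosθ (ω constant).
|a| = rω²|cosθ| = 0.0231·(94.63)²·|cos 108.4°| = 65.294 m/s².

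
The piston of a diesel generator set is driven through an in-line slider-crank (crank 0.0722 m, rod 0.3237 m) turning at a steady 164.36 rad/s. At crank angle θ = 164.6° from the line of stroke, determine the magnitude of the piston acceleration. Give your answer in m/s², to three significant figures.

1500

ω = 164.4 rad/s
x(θ) = r cosθ + √(L² − r² sin²θ); with ω constant, a = ω²·d²x/dθ².
d²x/dθ² = −r cosθ − r²(cos2θ)/√u − r⁴ sin²2θ/(4u^{3/2}),  u = L² − r² sin²θ = 0.104414 m².
Substituting r = 0.0722 m, L = 0.3237 m, θ = 164.6°: d²x/dθ² = +0.055698 m.
a = ω²·d²x/dθ² = (164.4)²·(+0.055698) = +1504.6 m/s²;  |a| = 1504.6 m/s².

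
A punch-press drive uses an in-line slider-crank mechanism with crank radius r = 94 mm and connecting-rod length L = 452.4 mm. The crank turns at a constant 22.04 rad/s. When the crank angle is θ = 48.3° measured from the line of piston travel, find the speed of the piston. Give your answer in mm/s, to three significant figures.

ω = 22.04 rad/s
For an in-line slider-crank, x = r cosθ + √(L² − r² sin²θ), so v = −rω sinθ·[1 + r cosθ/√(L² − r² sin²θ)].
With r = 0.094 m, L = 0.4524 m, θ = 48.3°: √(L² − r² sin²θ) = 0.44692 m.
v = −0.094·22.04·0.74664·[1 + 0.094·0.66523/0.44692] = -1.7633 m/s.
|v| = 1.7633 m/s = 1763.3 mm/s.

1760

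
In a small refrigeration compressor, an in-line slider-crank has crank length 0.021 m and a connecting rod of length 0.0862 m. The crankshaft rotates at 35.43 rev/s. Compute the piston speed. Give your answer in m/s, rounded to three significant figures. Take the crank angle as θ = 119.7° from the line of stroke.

ω = 2π·35.4 = 222.6 rad/s
For an in-line slider-crank, x = r cosθ + √(L² − r² sin²θ), so v = −rω sinθ·[1 + r cosθ/√(L² − r² sin²θ)].
With r = 0.021 m, L = 0.0862 m, θ = 119.7°: √(L² − r² sin²θ) = 0.084248 m.
v = −0.021·222.6·0.86863·[1 + 0.021·-0.49546/0.084248] = -3.5592 m/s.
|v| = 3.5592 m/s.

3.56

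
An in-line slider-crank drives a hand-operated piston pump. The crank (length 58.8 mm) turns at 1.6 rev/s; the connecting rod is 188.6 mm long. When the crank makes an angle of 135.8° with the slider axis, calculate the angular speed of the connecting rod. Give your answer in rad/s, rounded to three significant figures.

2.30

ω = 10.05 rad/s (converted from 1.6 rev/s).
The rod makes angle φ with the slider axis where L sinφ = r sinθ; differentiating, L cosφ·φ̇ = r ω cosθ.
L cosφ = √(L² − r² sin²θ) = 0.18409 m.
|ω_rod| = r ω |cosθ| / √(L² − r² sin²θ) = 0.0588·10.05·0.71691/0.18409 = 2.302 rad/s.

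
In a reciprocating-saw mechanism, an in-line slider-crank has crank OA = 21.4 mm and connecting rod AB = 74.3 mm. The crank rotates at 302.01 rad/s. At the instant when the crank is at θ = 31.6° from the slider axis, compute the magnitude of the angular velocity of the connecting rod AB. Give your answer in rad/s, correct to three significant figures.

74.9

ω = 302 rad/s
The rod makes angle φ with the slider axis where L sinφ = r sinθ; differentiating, L cosφ·φ̇ = r ω cosθ.
L cosφ = √(L² − r² sin²θ) = 0.073449 m.
|ω_rod| = r ω |cosθ| / √(L² − r² sin²θ) = 0.0214·302·0.85173/0.073449 = 74.946 rad/s.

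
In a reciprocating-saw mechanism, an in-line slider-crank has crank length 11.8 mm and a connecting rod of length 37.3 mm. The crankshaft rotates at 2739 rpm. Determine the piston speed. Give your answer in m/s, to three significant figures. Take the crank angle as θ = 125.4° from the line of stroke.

2.24

ω = 2π·2739/60 = 286.8 rad/s
For an in-line slider-crank, x = r cosθ + √(L² − r² sin²θ), so v = −rω sinθ·[1 + r cosθ/√(L² − r² sin²θ)].
With r = 0.0118 m, L = 0.0373 m, θ = 125.4°: √(L² − r² sin²θ) = 0.036039 m.
v = −0.0118·286.8·0.81513·[1 + 0.0118·-0.57928/0.036039] = -2.2356 m/s.
|v| = 2.2356 m/s.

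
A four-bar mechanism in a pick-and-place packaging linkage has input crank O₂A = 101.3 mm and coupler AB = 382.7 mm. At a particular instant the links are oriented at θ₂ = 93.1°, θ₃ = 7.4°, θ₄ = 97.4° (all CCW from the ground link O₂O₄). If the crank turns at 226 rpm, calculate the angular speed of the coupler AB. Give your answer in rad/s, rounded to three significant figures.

ω₂ = 23.67 rad/s (from 226 rpm).
Differentiating the loop-closure r₂e^{iθ₂}+r₃e^{iθ₃}=r₁+r₄e^{iθ₄} gives r₂ω₂e^{iθ₂}+r₃ω₃e^{iθ₃}=r₄ω₄e^{iθ₄}.
Eliminating the other unknown: ω₃ = r₂ω₂ sin(θ₄−θ₂) / [r₃ sin(θ₃−θ₄)].
Numerator sine = +0.07498; denominator sine = -1.00000.
Result = 0.1013·23.67·(+0.07498) / (0.3827·(-1.00000)) = -0.46971 rad/s; magnitude 0.46971 rad/s.

0.470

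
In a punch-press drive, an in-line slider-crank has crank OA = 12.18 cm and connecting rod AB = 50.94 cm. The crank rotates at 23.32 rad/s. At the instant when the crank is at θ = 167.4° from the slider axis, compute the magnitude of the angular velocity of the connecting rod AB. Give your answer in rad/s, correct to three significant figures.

5.45

ω = 23.32 rad/s
The rod makes angle φ with the slider axis where L sinφ = r sinθ; differentiating, L cosφ·φ̇ = r ω cosθ.
L cosφ = √(L² − r² sin²θ) = 0.50871 m.
|ω_rod| = r ω |cosθ| / √(L² − r² sin²θ) = 0.1218·23.32·0.97592/0.50871 = 5.4491 rad/s.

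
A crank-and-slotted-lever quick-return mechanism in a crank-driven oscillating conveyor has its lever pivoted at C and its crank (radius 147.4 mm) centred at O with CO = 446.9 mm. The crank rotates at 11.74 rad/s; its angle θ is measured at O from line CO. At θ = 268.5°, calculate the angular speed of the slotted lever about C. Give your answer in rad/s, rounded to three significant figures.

1.08

ω = 11.74 rad/s
Crank pin A relative to C: A = (d + r cosθ, r sinθ); lever angle φ = atan2(r sinθ, d + r cosθ).
Differentiating tanφ: φ̇ = rω(d cosθ + r)/(d² + r² + 2dr cosθ).
d² + r² + 2dr cosθ = |CA|² = 0.217998 m²;  d cosθ + r = +0.1357 m.
|ω_lever| = |0.1474·11.74·+0.1357| / 0.217998 = 1.0772 rad/s.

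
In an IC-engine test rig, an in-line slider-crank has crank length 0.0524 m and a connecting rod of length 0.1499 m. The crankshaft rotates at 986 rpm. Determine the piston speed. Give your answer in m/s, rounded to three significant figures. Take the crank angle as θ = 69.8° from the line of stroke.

5.73

ω = 2π·986/60 = 103.3 rad/s
For an in-line slider-crank, x = r cosθ + √(L² − r² sin²θ), so v = −rω sinθ·[1 + r cosθ/√(L² − r² sin²θ)].
With r = 0.0524 m, L = 0.1499 m, θ = 69.8°: √(L² − r² sin²θ) = 0.1416 m.
v = −0.0524·103.3·0.93849·[1 + 0.0524·0.34530/0.1416] = -5.7265 m/s.
|v| = 5.7265 m/s.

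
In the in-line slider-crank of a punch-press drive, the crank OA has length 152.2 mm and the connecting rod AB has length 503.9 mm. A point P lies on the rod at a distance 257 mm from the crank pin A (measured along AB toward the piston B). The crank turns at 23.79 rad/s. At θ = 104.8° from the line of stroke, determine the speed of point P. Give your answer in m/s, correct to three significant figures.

3.39

ω = 23.79 rad/s.  Crank-pin speed |V_A| = rω = 3.6208 m/s, perpendicular to OA.
Rod angle: sinφ = −(r/L) sinθ ⇒ φ = -16.979°; ω_rod = −rω cosθ/√(L²−r²sin²θ) = +1.9192 rad/s.
V_P = V_A + ω_rod × AP, with AP = 0.257 m along the rod.
Components: V_Px = −rω sinθ − a·ω_rod·sinφ = -3.3567 m/s;  V_Py = rω cosθ + a·ω_rod·cosφ = -0.45319 m/s.
|V_P| = √(V_Px² + V_Py²) = 3.3871 m/s.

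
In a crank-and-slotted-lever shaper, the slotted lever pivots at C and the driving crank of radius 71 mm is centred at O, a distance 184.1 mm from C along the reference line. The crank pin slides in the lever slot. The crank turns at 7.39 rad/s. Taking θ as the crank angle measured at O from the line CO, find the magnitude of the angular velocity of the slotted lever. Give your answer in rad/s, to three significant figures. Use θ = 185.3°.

ω = 7.39 rad/s
Crank pin A relative to C: A = (d + r cosθ, r sinθ); lever angle φ = atan2(r sinθ, d + r cosθ).
Differentiating tanφ: φ̇ = rω(d cosθ + r)/(d² + r² + 2dr cosθ).
d² + r² + 2dr cosθ = |CA|² = 0.0129034 m²;  d cosθ + r = -0.11231 m.
|ω_lever| = |0.071·7.39·-0.11231| / 0.0129034 = 4.567 rad/s.

4.57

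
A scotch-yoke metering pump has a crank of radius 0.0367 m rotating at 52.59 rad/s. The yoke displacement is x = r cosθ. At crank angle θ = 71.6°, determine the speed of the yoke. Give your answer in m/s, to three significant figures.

1.83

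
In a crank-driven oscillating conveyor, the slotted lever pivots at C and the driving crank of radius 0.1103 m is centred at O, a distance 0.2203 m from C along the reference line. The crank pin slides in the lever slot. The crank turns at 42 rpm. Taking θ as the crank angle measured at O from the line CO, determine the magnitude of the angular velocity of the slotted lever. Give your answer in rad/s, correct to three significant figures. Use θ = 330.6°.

ω = 4.398 rad/s (from 42 rpm).
Crank pin A relative to C: A = (d + r cosθ, r sinθ); lever angle φ = atan2(r sinθ, d + r cosθ).
Differentiating tanφ: φ̇ = rω(d cosθ + r)/(d² + r² + 2dr cosθ).
d² + r² + 2dr cosθ = |CA|² = 0.103038 m²;  d cosθ + r = +0.30223 m.
|ω_lever| = |0.1103·4.398·+0.30223| / 0.103038 = 1.423 rad/s.

1.42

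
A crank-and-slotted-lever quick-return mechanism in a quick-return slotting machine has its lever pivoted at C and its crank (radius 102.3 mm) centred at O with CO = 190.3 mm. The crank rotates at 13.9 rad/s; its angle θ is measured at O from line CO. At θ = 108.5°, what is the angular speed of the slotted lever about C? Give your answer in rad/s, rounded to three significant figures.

1.74

ω = 13.9 rad/s
Crank pin A relative to C: A = (d + r cosθ, r sinθ); lever angle φ = atan2(r sinθ, d + r cosθ).
Differentiating tanφ: φ̇ = rω(d cosθ + r)/(d² + r² + 2dr cosθ).
d² + r² + 2dr cosθ = |CA|² = 0.034325 m²;  d cosθ + r = +0.041917 m.
|ω_lever| = |0.1023·13.9·+0.041917| / 0.034325 = 1.7365 rad/s.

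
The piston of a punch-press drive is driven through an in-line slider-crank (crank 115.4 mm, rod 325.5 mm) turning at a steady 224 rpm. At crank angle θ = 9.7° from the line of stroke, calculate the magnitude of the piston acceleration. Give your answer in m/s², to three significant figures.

ω = 2π·224/60 = 23.46 rad/s
x(θ) = r cosθ + √(L² − r² sin²θ); with ω constant, a = ω²·d²x/dθ².
d²x/dθ² = −r cosθ − r²(cos2θ)/√u − r⁴ sin²2θ/(4u^{3/2}),  u = L² − r² sin²θ = 0.105572 m².
Substituting r = 0.1154 m, L = 0.3255 m, θ = 9.7°: d²x/dθ² = -0.15255 m.
a = ω²·d²x/dθ² = (23.46)²·(-0.15255) = -83.94 m/s²;  |a| = 83.94 m/s².

83.9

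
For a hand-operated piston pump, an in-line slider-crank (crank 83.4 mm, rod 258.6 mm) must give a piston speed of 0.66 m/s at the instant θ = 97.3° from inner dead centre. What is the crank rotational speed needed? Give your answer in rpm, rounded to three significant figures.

79.6

For an in-line slider-crank, |v_piston| = rω|sinθ|·[1 + r cosθ/√(L² − r² sin²θ)].
With r = 0.0834 m, L = 0.2586 m, θ = 97.3°: the bracketed kinematic factor |dx/dθ| = 0.079146 m.
ω = v/|dx/dθ| = 0.66/0.079146 = 8.339 rad/s.
N = 60ω/(2π) = 79.632 rpm.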